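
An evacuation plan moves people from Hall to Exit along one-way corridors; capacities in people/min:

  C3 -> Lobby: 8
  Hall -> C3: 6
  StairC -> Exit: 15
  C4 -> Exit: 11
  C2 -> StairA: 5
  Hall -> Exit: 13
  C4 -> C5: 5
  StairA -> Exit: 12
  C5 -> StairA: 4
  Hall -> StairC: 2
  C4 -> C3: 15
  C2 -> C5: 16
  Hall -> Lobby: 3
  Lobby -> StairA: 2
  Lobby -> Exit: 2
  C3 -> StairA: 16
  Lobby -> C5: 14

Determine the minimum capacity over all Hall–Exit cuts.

24

Augment Hall→Exit: bottleneck 13, flow now 13.
Augment Hall→Lobby→Exit: bottleneck 2, flow now 15.
Augment Hall→StairC→Exit: bottleneck 2, flow now 17.
Augment Hall→C3→StairA→Exit: bottleneck 6, flow now 23.
Augment Hall→Lobby→StairA→Exit: bottleneck 1, flow now 24.
No augmenting path remains; maximum flow = 24.
By max-flow min-cut, the minimum cut capacity equals the max flow.
In the residual graph, reachable from Hall: {Hall}.
Min-cut edges: Hall→C3 (6), Hall→Lobby (3), Hall→StairC (2), Hall→Exit (13); capacity 6 + 3 + 2 + 13 = 24.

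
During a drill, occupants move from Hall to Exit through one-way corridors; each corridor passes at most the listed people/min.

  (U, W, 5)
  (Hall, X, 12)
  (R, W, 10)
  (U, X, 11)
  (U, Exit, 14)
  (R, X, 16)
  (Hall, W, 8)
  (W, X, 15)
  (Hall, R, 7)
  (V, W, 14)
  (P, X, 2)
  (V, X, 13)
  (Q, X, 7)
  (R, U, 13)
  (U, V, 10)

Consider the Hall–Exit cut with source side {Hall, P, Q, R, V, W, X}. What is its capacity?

13

Edges leaving {Hall, P, Q, R, V, W, X}: R→U (13).
Cut capacity = 13 = 13.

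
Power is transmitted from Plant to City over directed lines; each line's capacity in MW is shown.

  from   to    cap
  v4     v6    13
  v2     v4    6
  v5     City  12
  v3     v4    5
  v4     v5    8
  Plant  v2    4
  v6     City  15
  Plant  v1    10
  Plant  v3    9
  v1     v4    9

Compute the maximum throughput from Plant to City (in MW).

18

Augment Plant→v1→v4→v5→City: bottleneck 8, flow now 8.
Augment Plant→v1→v4→v6→City: bottleneck 1, flow now 9.
Augment Plant→v2→v4→v6→City: bottleneck 4, flow now 13.
Augment Plant→v3→v4→v6→City: bottleneck 5, flow now 18.
No augmenting path remains; maximum flow = 18.
In the residual graph, reachable from Plant: {Plant, v1, v3}.
Min-cut edges: Plant→v2 (4), v1→v4 (9), v3→v4 (5); capacity 4 + 9 + 5 = 18.
This cut is saturated, so no flow can exceed 18.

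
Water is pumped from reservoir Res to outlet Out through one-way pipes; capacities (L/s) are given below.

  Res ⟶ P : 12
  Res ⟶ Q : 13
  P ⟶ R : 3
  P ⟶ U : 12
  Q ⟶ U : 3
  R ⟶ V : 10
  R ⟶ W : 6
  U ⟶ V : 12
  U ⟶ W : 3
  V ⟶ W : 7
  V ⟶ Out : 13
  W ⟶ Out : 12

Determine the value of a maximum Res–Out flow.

Augment Res→P→R→V→Out: bottleneck 3, flow now 3.
Augment Res→P→U→V→Out: bottleneck 9, flow now 12.
Augment Res→Q→U→V→Out: bottleneck 1, flow now 13.
Augment Res→Q→U→W→Out: bottleneck 2, flow now 15.
No augmenting path remains; maximum flow = 15.
In the residual graph, reachable from Res: {Res, Q}.
Min-cut edges: Res→P (12), Q→U (3); capacity 12 + 3 = 15.
This cut is saturated, so no flow can exceed 15.

15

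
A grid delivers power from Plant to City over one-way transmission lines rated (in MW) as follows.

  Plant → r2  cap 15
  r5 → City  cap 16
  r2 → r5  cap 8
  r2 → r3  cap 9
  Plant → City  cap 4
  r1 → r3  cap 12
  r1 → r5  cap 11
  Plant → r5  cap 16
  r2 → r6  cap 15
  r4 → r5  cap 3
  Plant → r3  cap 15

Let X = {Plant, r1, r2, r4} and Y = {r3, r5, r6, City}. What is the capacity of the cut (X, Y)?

Edges leaving {Plant, r1, r2, r4}: Plant→r3 (15), Plant→r5 (16), Plant→City (4), r1→r3 (12), r1→r5 (11), r2→r3 (9), r2→r5 (8), r2→r6 (15), r4→r5 (3).
Cut capacity = 15 + 16 + 4 + 12 + 11 + 9 + 8 + 15 + 3 = 93.

93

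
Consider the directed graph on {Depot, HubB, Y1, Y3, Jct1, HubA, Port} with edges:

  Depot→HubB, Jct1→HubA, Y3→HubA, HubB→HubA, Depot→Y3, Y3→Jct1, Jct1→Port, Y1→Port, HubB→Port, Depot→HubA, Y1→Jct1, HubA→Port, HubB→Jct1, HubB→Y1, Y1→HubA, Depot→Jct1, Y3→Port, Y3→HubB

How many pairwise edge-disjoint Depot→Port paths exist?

4

Assign every edge capacity 1; by Menger, the answer equals the max flow.
Path Depot→HubB→Port (+1); total 1.
Path Depot→Y3→Port (+1); total 2.
Path Depot→Jct1→Port (+1); total 3.
Path Depot→HubA→Port (+1); total 4.
No residual Depot→Port path; max flow = 4.
Certifying cut of size 4: {Depot→HubA, Depot→HubB, Depot→Jct1, Depot→Y3}.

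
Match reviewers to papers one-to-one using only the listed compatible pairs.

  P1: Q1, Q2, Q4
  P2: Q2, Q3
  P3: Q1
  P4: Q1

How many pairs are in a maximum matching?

3

Unit-capacity flow: source→left, listed edges, right→sink; max matching = max flow.
Augmenting path P1→Q1 (+1); matched 1.
Augmenting path P2→Q2 (+1); matched 2.
Augmenting path P3→Q1→P1→Q4 (+1); matched 3.
No augmenting path remains; maximum matching = 3.
König certificate: {P1, P2, Q1} is a vertex cover of size 3 (every listed pair touches it), so no matching can be larger.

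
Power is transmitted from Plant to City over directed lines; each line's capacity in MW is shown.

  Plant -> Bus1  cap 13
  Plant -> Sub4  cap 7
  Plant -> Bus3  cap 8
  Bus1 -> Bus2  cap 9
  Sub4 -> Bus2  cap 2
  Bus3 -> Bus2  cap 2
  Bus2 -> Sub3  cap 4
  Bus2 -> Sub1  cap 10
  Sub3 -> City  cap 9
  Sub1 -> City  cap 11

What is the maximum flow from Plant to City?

13

Augment Plant→Bus1→Bus2→Sub3→City: bottleneck 4, flow now 4.
Augment Plant→Bus1→Bus2→Sub1→City: bottleneck 5, flow now 9.
Augment Plant→Sub4→Bus2→Sub1→City: bottleneck 2, flow now 11.
Augment Plant→Bus3→Bus2→Sub1→City: bottleneck 2, flow now 13.
No augmenting path remains; maximum flow = 13.
In the residual graph, reachable from Plant: {Plant, Bus1, Sub4, Bus3}.
Min-cut edges: Bus1→Bus2 (9), Sub4→Bus2 (2), Bus3→Bus2 (2); capacity 9 + 2 + 2 = 13.
This cut is saturated, so no flow can exceed 13.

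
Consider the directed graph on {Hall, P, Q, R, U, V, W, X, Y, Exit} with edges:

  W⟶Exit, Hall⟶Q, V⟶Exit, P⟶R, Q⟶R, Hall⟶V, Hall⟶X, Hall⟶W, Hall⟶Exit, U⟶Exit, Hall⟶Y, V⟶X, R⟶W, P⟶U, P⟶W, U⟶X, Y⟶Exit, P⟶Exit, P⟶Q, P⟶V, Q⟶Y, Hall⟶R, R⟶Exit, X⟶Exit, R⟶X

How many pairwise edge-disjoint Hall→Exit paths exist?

Assign every edge capacity 1; by Menger, the answer equals the max flow.
Path Hall→Exit (+1); total 1.
Path Hall→R→Exit (+1); total 2.
Path Hall→V→Exit (+1); total 3.
Path Hall→W→Exit (+1); total 4.
Path Hall→X→Exit (+1); total 5.
Path Hall→Y→Exit (+1); total 6.
No residual Hall→Exit path; max flow = 6.
Certifying cut of size 6: {Hall→Exit, Hall→V, R→Exit, W→Exit, X→Exit, Y→Exit}.

6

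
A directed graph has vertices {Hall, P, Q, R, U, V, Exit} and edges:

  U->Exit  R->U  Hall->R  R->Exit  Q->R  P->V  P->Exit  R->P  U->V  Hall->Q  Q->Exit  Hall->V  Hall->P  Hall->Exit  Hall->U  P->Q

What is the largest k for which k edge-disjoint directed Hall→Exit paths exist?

5

Assign every edge capacity 1; by Menger, the answer equals the max flow.
Path Hall→Exit (+1); total 1.
Path Hall→P→Exit (+1); total 2.
Path Hall→Q→Exit (+1); total 3.
Path Hall→R→Exit (+1); total 4.
Path Hall→U→Exit (+1); total 5.
No residual Hall→Exit path; max flow = 5.
Certifying cut of size 5: {Hall→Exit, Hall→P, Hall→Q, Hall→R, Hall→U}.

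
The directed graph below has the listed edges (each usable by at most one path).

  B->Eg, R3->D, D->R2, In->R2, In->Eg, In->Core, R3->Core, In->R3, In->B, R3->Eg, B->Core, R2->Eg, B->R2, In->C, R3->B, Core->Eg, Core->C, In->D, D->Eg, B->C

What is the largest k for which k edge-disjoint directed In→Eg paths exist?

6

Assign every edge capacity 1; by Menger, the answer equals the max flow.
Path In→Eg (+1); total 1.
Path In→D→Eg (+1); total 2.
Path In→R2→Eg (+1); total 3.
Path In→R3→Eg (+1); total 4.
Path In→B→Eg (+1); total 5.
Path In→Core→Eg (+1); total 6.
No residual In→Eg path; max flow = 6.
Certifying cut of size 6: {In→B, In→Core, In→D, In→Eg, In→R2, In→R3}.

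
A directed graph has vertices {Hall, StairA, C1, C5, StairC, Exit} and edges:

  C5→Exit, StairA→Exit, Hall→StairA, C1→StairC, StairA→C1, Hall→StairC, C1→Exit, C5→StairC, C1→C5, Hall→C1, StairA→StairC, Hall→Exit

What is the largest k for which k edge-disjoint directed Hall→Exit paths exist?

Assign every edge capacity 1; by Menger, the answer equals the max flow.
Path Hall→Exit (+1); total 1.
Path Hall→StairA→Exit (+1); total 2.
Path Hall→C1→Exit (+1); total 3.
No residual Hall→Exit path; max flow = 3.
Certifying cut of size 3: {Hall→C1, Hall→Exit, Hall→StairA}.

3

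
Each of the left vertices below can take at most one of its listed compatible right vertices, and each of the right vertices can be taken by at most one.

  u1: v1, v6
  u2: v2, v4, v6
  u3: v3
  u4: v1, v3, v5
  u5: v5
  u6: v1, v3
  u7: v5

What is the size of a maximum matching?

Unit-capacity flow: source→left, listed edges, right→sink; max matching = max flow.
Augmenting path u1→v1 (+1); matched 1.
Augmenting path u2→v2 (+1); matched 2.
Augmenting path u3→v3 (+1); matched 3.
Augmenting path u4→v5 (+1); matched 4.
Augmenting path u6→v1→u1→v6 (+1); matched 5.
No augmenting path remains; maximum matching = 5.
König certificate: {u1, u2, v1, v3, v5} is a vertex cover of size 5 (every listed pair touches it), so no matching can be larger.

5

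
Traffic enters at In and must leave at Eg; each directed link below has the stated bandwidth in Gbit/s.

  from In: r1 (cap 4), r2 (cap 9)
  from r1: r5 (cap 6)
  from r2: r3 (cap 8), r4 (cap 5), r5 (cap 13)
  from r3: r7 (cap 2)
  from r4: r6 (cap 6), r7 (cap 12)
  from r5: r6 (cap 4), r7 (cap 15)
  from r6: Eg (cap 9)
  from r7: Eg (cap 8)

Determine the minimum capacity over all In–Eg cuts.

13

Augment In→r1→r5→r6→Eg: bottleneck 4, flow now 4.
Augment In→r2→r3→r7→Eg: bottleneck 2, flow now 6.
Augment In→r2→r4→r6→Eg: bottleneck 5, flow now 11.
Augment In→r2→r5→r7→Eg: bottleneck 2, flow now 13.
No augmenting path remains; maximum flow = 13.
By max-flow min-cut, the minimum cut capacity equals the max flow.
In the residual graph, reachable from In: {In}.
Min-cut edges: In→r1 (4), In→r2 (9); capacity 4 + 9 = 13.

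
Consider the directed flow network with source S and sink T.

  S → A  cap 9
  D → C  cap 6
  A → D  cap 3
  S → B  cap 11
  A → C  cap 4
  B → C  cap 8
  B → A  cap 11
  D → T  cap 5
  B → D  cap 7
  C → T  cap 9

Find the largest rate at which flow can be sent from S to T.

14

Augment S→A→C→T: bottleneck 4, flow now 4.
Augment S→A→D→T: bottleneck 3, flow now 7.
Augment S→B→C→T: bottleneck 5, flow now 12.
Augment S→B→D→T: bottleneck 2, flow now 14.
No augmenting path remains; maximum flow = 14.
In the residual graph, reachable from S: {S, A, B, C, D}.
Min-cut edges: C→T (9), D→T (5); capacity 9 + 5 = 14.
This cut is saturated, so no flow can exceed 14.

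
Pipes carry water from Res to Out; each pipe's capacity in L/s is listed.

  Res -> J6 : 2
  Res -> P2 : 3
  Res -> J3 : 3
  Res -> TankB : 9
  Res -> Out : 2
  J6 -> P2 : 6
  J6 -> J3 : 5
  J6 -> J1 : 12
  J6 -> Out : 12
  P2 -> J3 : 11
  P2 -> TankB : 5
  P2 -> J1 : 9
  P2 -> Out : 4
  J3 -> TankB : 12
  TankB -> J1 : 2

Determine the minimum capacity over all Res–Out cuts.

Augment Res→Out: bottleneck 2, flow now 2.
Augment Res→J6→Out: bottleneck 2, flow now 4.
Augment Res→P2→Out: bottleneck 3, flow now 7.
No augmenting path remains; maximum flow = 7.
By max-flow min-cut, the minimum cut capacity equals the max flow.
In the residual graph, reachable from Res: {Res, J3, TankB, J1}.
Min-cut edges: Res→J6 (2), Res→P2 (3), Res→Out (2); capacity 2 + 3 + 2 = 7.

7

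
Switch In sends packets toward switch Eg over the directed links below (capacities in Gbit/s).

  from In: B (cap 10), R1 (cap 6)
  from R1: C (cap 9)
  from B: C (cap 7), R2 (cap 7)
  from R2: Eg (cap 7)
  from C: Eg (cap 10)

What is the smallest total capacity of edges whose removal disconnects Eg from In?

16

Augment In→R1→C→Eg: bottleneck 6, flow now 6.
Augment In→B→R2→Eg: bottleneck 7, flow now 13.
Augment In→B→C→Eg: bottleneck 3, flow now 16.
No augmenting path remains; maximum flow = 16.
By max-flow min-cut, the minimum cut capacity equals the max flow.
In the residual graph, reachable from In: {In}.
Min-cut edges: In→R1 (6), In→B (10); capacity 6 + 10 = 16.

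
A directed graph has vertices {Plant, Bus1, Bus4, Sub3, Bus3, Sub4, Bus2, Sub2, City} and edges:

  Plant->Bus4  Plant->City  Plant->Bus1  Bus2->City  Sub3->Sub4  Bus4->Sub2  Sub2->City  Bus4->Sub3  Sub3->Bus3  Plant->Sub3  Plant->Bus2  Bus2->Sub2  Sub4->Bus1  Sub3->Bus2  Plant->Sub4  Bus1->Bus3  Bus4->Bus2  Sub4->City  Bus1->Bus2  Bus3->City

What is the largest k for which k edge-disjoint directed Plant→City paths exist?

Assign every edge capacity 1; by Menger, the answer equals the max flow.
Path Plant→City (+1); total 1.
Path Plant→Sub4→City (+1); total 2.
Path Plant→Bus2→City (+1); total 3.
Path Plant→Bus1→Bus3→City (+1); total 4.
Path Plant→Bus4→Sub2→City (+1); total 5.
No residual Plant→City path; max flow = 5.
Certifying cut of size 5: {Bus2→City, Bus3→City, Plant→City, Sub2→City, Sub4→City}.

5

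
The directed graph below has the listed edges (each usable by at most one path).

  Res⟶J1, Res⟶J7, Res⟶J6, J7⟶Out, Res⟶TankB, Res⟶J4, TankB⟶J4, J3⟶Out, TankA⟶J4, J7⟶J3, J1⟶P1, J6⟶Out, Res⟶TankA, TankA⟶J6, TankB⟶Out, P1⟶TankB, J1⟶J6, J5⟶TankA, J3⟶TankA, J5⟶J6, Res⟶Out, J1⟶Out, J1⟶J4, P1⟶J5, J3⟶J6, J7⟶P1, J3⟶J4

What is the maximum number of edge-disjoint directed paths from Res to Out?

Assign every edge capacity 1; by Menger, the answer equals the max flow.
Path Res→Out (+1); total 1.
Path Res→TankB→Out (+1); total 2.
Path Res→J7→Out (+1); total 3.
Path Res→J1→Out (+1); total 4.
Path Res→J6→Out (+1); total 5.
No residual Res→Out path; max flow = 5.
Certifying cut of size 5: {J6→Out, Res→J1, Res→J7, Res→Out, Res→TankB}.

5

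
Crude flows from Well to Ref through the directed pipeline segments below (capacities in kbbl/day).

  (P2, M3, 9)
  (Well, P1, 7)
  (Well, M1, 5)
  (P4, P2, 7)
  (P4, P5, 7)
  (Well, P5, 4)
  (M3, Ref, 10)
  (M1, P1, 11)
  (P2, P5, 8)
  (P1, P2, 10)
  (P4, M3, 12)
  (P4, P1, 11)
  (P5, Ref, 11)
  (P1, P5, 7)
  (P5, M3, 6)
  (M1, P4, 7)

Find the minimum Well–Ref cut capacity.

16

Augment Well→P5→Ref: bottleneck 4, flow now 4.
Augment Well→P1→P5→Ref: bottleneck 7, flow now 11.
Augment Well→M1→P4→M3→Ref: bottleneck 5, flow now 16.
No augmenting path remains; maximum flow = 16.
By max-flow min-cut, the minimum cut capacity equals the max flow.
In the residual graph, reachable from Well: {Well}.
Min-cut edges: Well→M1 (5), Well→P1 (7), Well→P5 (4); capacity 5 + 7 + 4 = 16.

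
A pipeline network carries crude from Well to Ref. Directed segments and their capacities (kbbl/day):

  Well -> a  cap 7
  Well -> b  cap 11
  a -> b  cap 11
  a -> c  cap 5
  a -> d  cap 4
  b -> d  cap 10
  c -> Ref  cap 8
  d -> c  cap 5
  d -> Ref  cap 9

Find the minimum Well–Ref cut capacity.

Augment Well→a→c→Ref: bottleneck 5, flow now 5.
Augment Well→a→d→Ref: bottleneck 2, flow now 7.
Augment Well→b→d→Ref: bottleneck 7, flow now 14.
Augment Well→b→d→c→Ref: bottleneck 3, flow now 17.
No augmenting path remains; maximum flow = 17.
By max-flow min-cut, the minimum cut capacity equals the max flow.
In the residual graph, reachable from Well: {Well, b}.
Min-cut edges: Well→a (7), b→d (10); capacity 7 + 10 = 17.

17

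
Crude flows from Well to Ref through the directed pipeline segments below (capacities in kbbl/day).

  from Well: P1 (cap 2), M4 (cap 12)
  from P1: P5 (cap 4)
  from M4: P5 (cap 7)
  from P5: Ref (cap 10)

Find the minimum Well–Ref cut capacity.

Augment Well→P1→P5→Ref: bottleneck 2, flow now 2.
Augment Well→M4→P5→Ref: bottleneck 7, flow now 9.
No augmenting path remains; maximum flow = 9.
By max-flow min-cut, the minimum cut capacity equals the max flow.
In the residual graph, reachable from Well: {Well, M4}.
Min-cut edges: Well→P1 (2), M4→P5 (7); capacity 2 + 7 = 9.

9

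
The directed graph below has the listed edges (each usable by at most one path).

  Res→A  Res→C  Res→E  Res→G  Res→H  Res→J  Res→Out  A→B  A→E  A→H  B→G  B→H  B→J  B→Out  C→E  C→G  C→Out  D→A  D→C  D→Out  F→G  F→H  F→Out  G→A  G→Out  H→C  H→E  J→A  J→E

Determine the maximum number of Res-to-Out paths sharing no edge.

Assign every edge capacity 1; by Menger, the answer equals the max flow.
Path Res→Out (+1); total 1.
Path Res→C→Out (+1); total 2.
Path Res→G→Out (+1); total 3.
Path Res→A→B→Out (+1); total 4.
No residual Res→Out path; max flow = 4.
Certifying cut of size 4: {A→B, C→Out, G→Out, Res→Out}.

4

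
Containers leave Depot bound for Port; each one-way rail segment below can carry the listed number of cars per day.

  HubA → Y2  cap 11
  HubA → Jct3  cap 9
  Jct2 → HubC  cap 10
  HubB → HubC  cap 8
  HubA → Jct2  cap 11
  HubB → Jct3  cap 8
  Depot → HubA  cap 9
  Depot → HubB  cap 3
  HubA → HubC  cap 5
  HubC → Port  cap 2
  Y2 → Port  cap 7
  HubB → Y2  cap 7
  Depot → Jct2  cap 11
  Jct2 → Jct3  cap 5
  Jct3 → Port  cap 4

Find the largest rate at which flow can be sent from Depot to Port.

Augment Depot→HubA→Y2→Port: bottleneck 7, flow now 7.
Augment Depot→HubA→Jct3→Port: bottleneck 2, flow now 9.
Augment Depot→HubB→Jct3→Port: bottleneck 2, flow now 11.
Augment Depot→HubB→HubC→Port: bottleneck 1, flow now 12.
Augment Depot→Jct2→HubC→Port: bottleneck 1, flow now 13.
No augmenting path remains; maximum flow = 13.
In the residual graph, reachable from Depot: {Depot, HubA, HubB, Jct2, Y2, Jct3, HubC}.
Min-cut edges: Y2→Port (7), Jct3→Port (4), HubC→Port (2); capacity 7 + 4 + 2 = 13.
This cut is saturated, so no flow can exceed 13.

13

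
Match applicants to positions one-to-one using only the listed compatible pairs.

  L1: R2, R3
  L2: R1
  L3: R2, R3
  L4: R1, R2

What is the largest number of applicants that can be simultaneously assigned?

Unit-capacity flow: source→left, listed edges, right→sink; max matching = max flow.
Augmenting path L1→R2 (+1); matched 1.
Augmenting path L2→R1 (+1); matched 2.
Augmenting path L3→R3 (+1); matched 3.
No augmenting path remains; maximum matching = 3.
König certificate: {R1, R2, R3} is a vertex cover of size 3 (every listed pair touches it), so no matching can be larger.

3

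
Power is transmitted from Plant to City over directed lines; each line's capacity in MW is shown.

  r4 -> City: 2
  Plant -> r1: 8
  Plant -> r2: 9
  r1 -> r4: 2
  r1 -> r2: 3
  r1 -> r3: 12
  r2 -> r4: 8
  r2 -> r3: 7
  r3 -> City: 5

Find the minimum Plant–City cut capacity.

Augment Plant→r1→r3→City: bottleneck 5, flow now 5.
Augment Plant→r1→r4→City: bottleneck 2, flow now 7.
No augmenting path remains; maximum flow = 7.
By max-flow min-cut, the minimum cut capacity equals the max flow.
In the residual graph, reachable from Plant: {Plant, r1, r2, r3, r4}.
Min-cut edges: r3→City (5), r4→City (2); capacity 5 + 2 = 7.

7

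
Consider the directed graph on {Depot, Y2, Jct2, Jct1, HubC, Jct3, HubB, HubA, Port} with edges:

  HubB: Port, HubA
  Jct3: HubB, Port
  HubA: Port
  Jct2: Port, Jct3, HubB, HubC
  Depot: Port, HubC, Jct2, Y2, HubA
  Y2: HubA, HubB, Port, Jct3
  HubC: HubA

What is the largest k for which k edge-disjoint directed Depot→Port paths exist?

Assign every edge capacity 1; by Menger, the answer equals the max flow.
Path Depot→Port (+1); total 1.
Path Depot→Y2→Port (+1); total 2.
Path Depot→Jct2→Port (+1); total 3.
Path Depot→HubA→Port (+1); total 4.
No residual Depot→Port path; max flow = 4.
Certifying cut of size 4: {Depot→Jct2, Depot→Port, Depot→Y2, HubA→Port}.

4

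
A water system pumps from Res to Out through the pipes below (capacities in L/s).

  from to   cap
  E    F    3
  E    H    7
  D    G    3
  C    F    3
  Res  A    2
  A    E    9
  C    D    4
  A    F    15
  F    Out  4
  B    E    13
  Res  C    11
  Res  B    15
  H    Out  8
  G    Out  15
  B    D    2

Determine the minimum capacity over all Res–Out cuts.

Augment Res→A→F→Out: bottleneck 2, flow now 2.
Augment Res→C→F→Out: bottleneck 2, flow now 4.
Augment Res→B→D→G→Out: bottleneck 2, flow now 6.
Augment Res→B→E→H→Out: bottleneck 7, flow now 13.
Augment Res→C→D→G→Out: bottleneck 1, flow now 14.
No augmenting path remains; maximum flow = 14.
By max-flow min-cut, the minimum cut capacity equals the max flow.
In the residual graph, reachable from Res: {Res, A, B, C, D, E, F}.
Min-cut edges: D→G (3), E→H (7), F→Out (4); capacity 3 + 7 + 4 = 14.

14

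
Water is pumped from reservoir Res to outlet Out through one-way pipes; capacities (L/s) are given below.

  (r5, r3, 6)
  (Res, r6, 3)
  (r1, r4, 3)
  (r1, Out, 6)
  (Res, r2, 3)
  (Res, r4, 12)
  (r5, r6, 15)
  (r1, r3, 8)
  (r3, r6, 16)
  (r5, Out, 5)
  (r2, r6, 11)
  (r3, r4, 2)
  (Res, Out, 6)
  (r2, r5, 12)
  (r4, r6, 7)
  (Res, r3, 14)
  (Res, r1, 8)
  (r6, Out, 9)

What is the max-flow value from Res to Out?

24

Augment Res→Out: bottleneck 6, flow now 6.
Augment Res→r1→Out: bottleneck 6, flow now 12.
Augment Res→r6→Out: bottleneck 3, flow now 15.
Augment Res→r2→r5→Out: bottleneck 3, flow now 18.
Augment Res→r3→r6→Out: bottleneck 6, flow now 24.
No augmenting path remains; maximum flow = 24.
In the residual graph, reachable from Res: {Res, r1, r3, r4, r6}.
Min-cut edges: Res→r2 (3), Res→Out (6), r1→Out (6), r6→Out (9); capacity 3 + 6 + 6 + 9 = 24.
This cut is saturated, so no flow can exceed 24.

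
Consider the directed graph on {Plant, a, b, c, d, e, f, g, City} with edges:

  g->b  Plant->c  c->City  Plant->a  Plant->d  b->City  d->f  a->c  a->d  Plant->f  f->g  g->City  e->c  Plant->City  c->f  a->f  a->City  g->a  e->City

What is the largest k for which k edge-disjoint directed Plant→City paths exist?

Assign every edge capacity 1; by Menger, the answer equals the max flow.
Path Plant→City (+1); total 1.
Path Plant→a→City (+1); total 2.
Path Plant→c→City (+1); total 3.
Path Plant→f→g→City (+1); total 4.
No residual Plant→City path; max flow = 4.
Certifying cut of size 4: {Plant→City, Plant→a, Plant→c, f→g}.

4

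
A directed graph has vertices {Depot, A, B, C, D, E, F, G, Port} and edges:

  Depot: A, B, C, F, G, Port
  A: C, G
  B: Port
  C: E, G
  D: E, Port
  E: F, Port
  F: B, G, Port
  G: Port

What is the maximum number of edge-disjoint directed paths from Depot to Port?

5

Assign every edge capacity 1; by Menger, the answer equals the max flow.
Path Depot→Port (+1); total 1.
Path Depot→B→Port (+1); total 2.
Path Depot→F→Port (+1); total 3.
Path Depot→G→Port (+1); total 4.
Path Depot→C→E→Port (+1); total 5.
No residual Depot→Port path; max flow = 5.
Certifying cut of size 5: {C→E, Depot→B, Depot→F, Depot→Port, G→Port}.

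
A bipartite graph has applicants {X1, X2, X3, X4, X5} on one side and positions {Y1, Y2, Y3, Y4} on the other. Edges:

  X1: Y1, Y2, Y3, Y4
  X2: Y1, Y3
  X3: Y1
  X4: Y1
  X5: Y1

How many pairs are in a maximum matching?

Unit-capacity flow: source→left, listed edges, right→sink; max matching = max flow.
Augmenting path X1→Y1 (+1); matched 1.
Augmenting path X2→Y3 (+1); matched 2.
Augmenting path X3→Y1→X1→Y2 (+1); matched 3.
No augmenting path remains; maximum matching = 3.
König certificate: {X1, X2, Y1} is a vertex cover of size 3 (every listed pair touches it), so no matching can be larger.

3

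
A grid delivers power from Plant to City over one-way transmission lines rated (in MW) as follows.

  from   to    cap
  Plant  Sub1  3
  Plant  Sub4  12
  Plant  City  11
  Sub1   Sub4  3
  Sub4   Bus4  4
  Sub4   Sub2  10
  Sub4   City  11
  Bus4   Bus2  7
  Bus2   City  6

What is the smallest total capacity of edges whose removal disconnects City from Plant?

Augment Plant→City: bottleneck 11, flow now 11.
Augment Plant→Sub4→City: bottleneck 11, flow now 22.
Augment Plant→Sub4→Bus4→Bus2→City: bottleneck 1, flow now 23.
Augment Plant→Sub1→Sub4→Bus4→Bus2→City: bottleneck 3, flow now 26.
No augmenting path remains; maximum flow = 26.
By max-flow min-cut, the minimum cut capacity equals the max flow.
In the residual graph, reachable from Plant: {Plant}.
Min-cut edges: Plant→Sub1 (3), Plant→Sub4 (12), Plant→City (11); capacity 3 + 12 + 11 = 26.

26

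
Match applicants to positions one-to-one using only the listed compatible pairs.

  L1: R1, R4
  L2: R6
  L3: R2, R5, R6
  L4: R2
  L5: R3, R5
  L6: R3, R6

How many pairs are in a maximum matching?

5

Unit-capacity flow: source→left, listed edges, right→sink; max matching = max flow.
Augmenting path L1→R1 (+1); matched 1.
Augmenting path L2→R6 (+1); matched 2.
Augmenting path L3→R2 (+1); matched 3.
Augmenting path L5→R3 (+1); matched 4.
Augmenting path L4→R2→L3→R5 (+1); matched 5.
No augmenting path remains; maximum matching = 5.
König certificate: {L1, R2, R3, R5, R6} is a vertex cover of size 5 (every listed pair touches it), so no matching can be larger.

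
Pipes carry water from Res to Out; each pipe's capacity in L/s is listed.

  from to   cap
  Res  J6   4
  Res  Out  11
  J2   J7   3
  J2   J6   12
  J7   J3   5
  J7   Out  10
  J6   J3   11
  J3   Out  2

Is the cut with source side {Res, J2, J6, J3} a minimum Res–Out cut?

Given cut capacity: 11 + 3 + 2 = 16.
Augment Res→Out: bottleneck 11, flow now 11.
Augment Res→J6→J3→Out: bottleneck 2, flow now 13.
No augmenting path remains; maximum flow = 13.
In the residual graph, reachable from Res: {Res, J6, J3}.
Min-cut edges: Res→Out (11), J3→Out (2); capacity 11 + 2 = 13.
Cut capacity 16 exceeds the max flow 13, so it is not minimum.

No — its capacity is 16, but the minimum cut has capacity 13.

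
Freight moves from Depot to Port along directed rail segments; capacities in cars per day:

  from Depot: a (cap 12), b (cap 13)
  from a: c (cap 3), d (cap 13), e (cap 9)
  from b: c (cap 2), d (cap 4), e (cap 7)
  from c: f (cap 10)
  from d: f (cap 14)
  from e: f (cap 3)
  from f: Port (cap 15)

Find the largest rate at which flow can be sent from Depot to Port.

15

Augment Depot→a→c→f→Port: bottleneck 3, flow now 3.
Augment Depot→a→d→f→Port: bottleneck 9, flow now 12.
Augment Depot→b→c→f→Port: bottleneck 2, flow now 14.
Augment Depot→b→d→f→Port: bottleneck 1, flow now 15.
No augmenting path remains; maximum flow = 15.
In the residual graph, reachable from Depot: {Depot, a, b, c, d, e, f}.
Min-cut edges: f→Port (15); capacity 15 = 15.
This cut is saturated, so no flow can exceed 15.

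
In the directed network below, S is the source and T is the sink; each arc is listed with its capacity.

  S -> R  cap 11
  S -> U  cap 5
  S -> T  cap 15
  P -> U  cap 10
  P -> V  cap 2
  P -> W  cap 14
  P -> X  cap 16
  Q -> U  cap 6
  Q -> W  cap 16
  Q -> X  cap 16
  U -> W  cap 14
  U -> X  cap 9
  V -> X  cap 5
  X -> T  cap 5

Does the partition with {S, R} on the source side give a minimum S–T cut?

Yes — it is a minimum cut (capacity 20).

Given cut capacity: 5 + 15 = 20.
Augment S→T: bottleneck 15, flow now 15.
Augment S→U→X→T: bottleneck 5, flow now 20.
No augmenting path remains; maximum flow = 20.
Cut capacity 20 equals the max flow, so it is a minimum cut.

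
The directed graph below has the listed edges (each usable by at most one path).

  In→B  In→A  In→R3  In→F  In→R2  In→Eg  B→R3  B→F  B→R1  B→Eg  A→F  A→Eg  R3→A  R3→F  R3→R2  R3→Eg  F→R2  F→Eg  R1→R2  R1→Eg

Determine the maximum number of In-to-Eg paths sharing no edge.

5

Assign every edge capacity 1; by Menger, the answer equals the max flow.
Path In→Eg (+1); total 1.
Path In→B→Eg (+1); total 2.
Path In→A→Eg (+1); total 3.
Path In→R3→Eg (+1); total 4.
Path In→F→Eg (+1); total 5.
No residual In→Eg path; max flow = 5.
Certifying cut of size 5: {In→A, In→B, In→Eg, In→F, In→R3}.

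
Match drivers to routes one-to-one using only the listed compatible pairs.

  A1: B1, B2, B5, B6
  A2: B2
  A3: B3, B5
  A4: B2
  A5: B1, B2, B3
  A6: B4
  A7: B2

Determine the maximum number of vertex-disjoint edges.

5

Unit-capacity flow: source→left, listed edges, right→sink; max matching = max flow.
Augmenting path A1→B1 (+1); matched 1.
Augmenting path A2→B2 (+1); matched 2.
Augmenting path A3→B3 (+1); matched 3.
Augmenting path A6→B4 (+1); matched 4.
Augmenting path A5→B1→A1→B5 (+1); matched 5.
No augmenting path remains; maximum matching = 5.
König certificate: {A1, A3, A5, A6, B2} is a vertex cover of size 5 (every listed pair touches it), so no matching can be larger.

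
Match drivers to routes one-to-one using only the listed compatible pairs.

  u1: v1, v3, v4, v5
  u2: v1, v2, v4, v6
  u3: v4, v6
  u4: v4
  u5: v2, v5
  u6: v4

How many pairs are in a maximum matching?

5

Unit-capacity flow: source→left, listed edges, right→sink; max matching = max flow.
Augmenting path u1→v1 (+1); matched 1.
Augmenting path u2→v2 (+1); matched 2.
Augmenting path u3→v4 (+1); matched 3.
Augmenting path u5→v5 (+1); matched 4.
Augmenting path u4→v4→u3→v6 (+1); matched 5.
No augmenting path remains; maximum matching = 5.
König certificate: {u1, u2, u3, u5, v4} is a vertex cover of size 5 (every listed pair touches it), so no matching can be larger.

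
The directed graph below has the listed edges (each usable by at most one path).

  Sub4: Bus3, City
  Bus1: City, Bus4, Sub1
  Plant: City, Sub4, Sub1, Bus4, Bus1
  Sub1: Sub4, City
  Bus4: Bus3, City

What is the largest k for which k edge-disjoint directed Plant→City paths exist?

Assign every edge capacity 1; by Menger, the answer equals the max flow.
Path Plant→City (+1); total 1.
Path Plant→Bus4→City (+1); total 2.
Path Plant→Sub1→City (+1); total 3.
Path Plant→Sub4→City (+1); total 4.
Path Plant→Bus1→City (+1); total 5.
No residual Plant→City path; max flow = 5.
Certifying cut of size 5: {Plant→Bus1, Plant→Bus4, Plant→City, Plant→Sub1, Plant→Sub4}.

5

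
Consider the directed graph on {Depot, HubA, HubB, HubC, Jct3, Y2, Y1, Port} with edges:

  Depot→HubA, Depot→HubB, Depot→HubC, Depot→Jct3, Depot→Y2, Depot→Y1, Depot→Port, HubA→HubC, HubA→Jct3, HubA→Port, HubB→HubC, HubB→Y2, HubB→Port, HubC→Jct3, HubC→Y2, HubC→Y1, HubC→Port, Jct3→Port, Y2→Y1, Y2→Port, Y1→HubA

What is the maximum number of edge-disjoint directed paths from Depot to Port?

6

Assign every edge capacity 1; by Menger, the answer equals the max flow.
Path Depot→Port (+1); total 1.
Path Depot→HubA→Port (+1); total 2.
Path Depot→HubB→Port (+1); total 3.
Path Depot→HubC→Port (+1); total 4.
Path Depot→Jct3→Port (+1); total 5.
Path Depot→Y2→Port (+1); total 6.
No residual Depot→Port path; max flow = 6.
Certifying cut of size 6: {Depot→HubB, Depot→Port, HubA→Port, HubC→Port, Jct3→Port, Y2→Port}.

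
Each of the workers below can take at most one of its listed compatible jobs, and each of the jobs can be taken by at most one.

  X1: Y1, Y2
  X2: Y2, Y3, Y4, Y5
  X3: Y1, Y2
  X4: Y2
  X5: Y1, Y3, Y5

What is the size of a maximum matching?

Unit-capacity flow: source→left, listed edges, right→sink; max matching = max flow.
Augmenting path X1→Y1 (+1); matched 1.
Augmenting path X2→Y2 (+1); matched 2.
Augmenting path X5→Y3 (+1); matched 3.
Augmenting path X3→Y2→X2→Y4 (+1); matched 4.
No augmenting path remains; maximum matching = 4.
König certificate: {X2, X5, Y1, Y2} is a vertex cover of size 4 (every listed pair touches it), so no matching can be larger.

4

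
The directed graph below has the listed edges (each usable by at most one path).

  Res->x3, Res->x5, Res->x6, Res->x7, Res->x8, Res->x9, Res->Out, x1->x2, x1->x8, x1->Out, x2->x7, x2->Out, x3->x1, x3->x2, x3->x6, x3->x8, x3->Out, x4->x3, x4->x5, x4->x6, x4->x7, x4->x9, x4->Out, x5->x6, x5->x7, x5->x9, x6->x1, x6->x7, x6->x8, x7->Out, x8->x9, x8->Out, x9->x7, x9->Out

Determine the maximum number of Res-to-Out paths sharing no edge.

6

Assign every edge capacity 1; by Menger, the answer equals the max flow.
Path Res→Out (+1); total 1.
Path Res→x3→Out (+1); total 2.
Path Res→x7→Out (+1); total 3.
Path Res→x8→Out (+1); total 4.
Path Res→x9→Out (+1); total 5.
Path Res→x6→x1→Out (+1); total 6.
No residual Res→Out path; max flow = 6.
Certifying cut of size 6: {Res→Out, Res→x3, x6→x1, x7→Out, x8→Out, x9→Out}.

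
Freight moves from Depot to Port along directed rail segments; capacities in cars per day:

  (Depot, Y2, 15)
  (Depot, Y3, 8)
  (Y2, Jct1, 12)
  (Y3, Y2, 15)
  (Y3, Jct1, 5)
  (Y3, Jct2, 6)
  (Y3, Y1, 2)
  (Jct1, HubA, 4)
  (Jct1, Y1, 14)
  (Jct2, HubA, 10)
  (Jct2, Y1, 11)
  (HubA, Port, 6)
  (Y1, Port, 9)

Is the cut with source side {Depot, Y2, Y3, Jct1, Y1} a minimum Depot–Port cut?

No — its capacity is 19, but the minimum cut has capacity 15.

Given cut capacity: 6 + 4 + 9 = 19.
Augment Depot→Y3→Y1→Port: bottleneck 2, flow now 2.
Augment Depot→Y2→Jct1→HubA→Port: bottleneck 4, flow now 6.
Augment Depot→Y2→Jct1→Y1→Port: bottleneck 7, flow now 13.
Augment Depot→Y3→Jct2→HubA→Port: bottleneck 2, flow now 15.
No augmenting path remains; maximum flow = 15.
In the residual graph, reachable from Depot: {Depot, Y2, Y3, Jct1, Jct2, HubA, Y1}.
Min-cut edges: HubA→Port (6), Y1→Port (9); capacity 6 + 9 = 15.
Cut capacity 19 exceeds the max flow 15, so it is not minimum.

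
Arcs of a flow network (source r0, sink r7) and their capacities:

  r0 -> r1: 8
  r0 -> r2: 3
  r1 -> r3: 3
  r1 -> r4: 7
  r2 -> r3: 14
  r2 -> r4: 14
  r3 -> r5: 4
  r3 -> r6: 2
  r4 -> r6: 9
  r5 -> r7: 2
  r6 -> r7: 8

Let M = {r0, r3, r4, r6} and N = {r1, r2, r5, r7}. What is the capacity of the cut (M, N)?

Edges leaving {r0, r3, r4, r6}: r0→r1 (8), r0→r2 (3), r3→r5 (4), r6→r7 (8).
Cut capacity = 8 + 3 + 4 + 8 = 23.

23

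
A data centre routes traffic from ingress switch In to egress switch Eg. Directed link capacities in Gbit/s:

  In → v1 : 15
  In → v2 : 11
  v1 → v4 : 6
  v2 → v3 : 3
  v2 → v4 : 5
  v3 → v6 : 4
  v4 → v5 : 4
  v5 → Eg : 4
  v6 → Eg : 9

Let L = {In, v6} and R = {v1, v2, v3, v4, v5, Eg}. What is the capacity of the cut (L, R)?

Edges leaving {In, v6}: In→v1 (15), In→v2 (11), v6→Eg (9).
Cut capacity = 15 + 11 + 9 = 35.

35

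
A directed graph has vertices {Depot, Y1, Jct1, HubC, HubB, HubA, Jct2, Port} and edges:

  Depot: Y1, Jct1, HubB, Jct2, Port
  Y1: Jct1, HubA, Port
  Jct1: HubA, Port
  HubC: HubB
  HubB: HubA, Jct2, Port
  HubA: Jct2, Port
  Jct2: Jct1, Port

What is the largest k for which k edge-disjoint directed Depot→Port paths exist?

Assign every edge capacity 1; by Menger, the answer equals the max flow.
Path Depot→Port (+1); total 1.
Path Depot→Y1→Port (+1); total 2.
Path Depot→Jct1→Port (+1); total 3.
Path Depot→HubB→Port (+1); total 4.
Path Depot→Jct2→Port (+1); total 5.
No residual Depot→Port path; max flow = 5.
Certifying cut of size 5: {Depot→HubB, Depot→Jct1, Depot→Jct2, Depot→Port, Depot→Y1}.

5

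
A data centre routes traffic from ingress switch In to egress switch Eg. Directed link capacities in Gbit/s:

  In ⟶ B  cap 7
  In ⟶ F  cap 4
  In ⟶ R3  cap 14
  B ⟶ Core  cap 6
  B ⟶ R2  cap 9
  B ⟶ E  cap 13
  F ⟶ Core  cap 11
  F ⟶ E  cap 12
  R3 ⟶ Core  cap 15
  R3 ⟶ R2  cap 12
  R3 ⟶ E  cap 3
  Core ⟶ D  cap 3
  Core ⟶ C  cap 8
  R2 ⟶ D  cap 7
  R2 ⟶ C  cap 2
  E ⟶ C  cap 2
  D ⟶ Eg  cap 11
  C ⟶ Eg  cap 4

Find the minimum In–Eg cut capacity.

Augment In→B→Core→D→Eg: bottleneck 3, flow now 3.
Augment In→B→Core→C→Eg: bottleneck 3, flow now 6.
Augment In→B→R2→D→Eg: bottleneck 1, flow now 7.
Augment In→F→Core→C→Eg: bottleneck 1, flow now 8.
Augment In→R3→R2→D→Eg: bottleneck 6, flow now 14.
No augmenting path remains; maximum flow = 14.
By max-flow min-cut, the minimum cut capacity equals the max flow.
In the residual graph, reachable from In: {In, B, F, R3, Core, R2, E, C}.
Min-cut edges: Core→D (3), R2→D (7), C→Eg (4); capacity 3 + 7 + 4 = 14.

14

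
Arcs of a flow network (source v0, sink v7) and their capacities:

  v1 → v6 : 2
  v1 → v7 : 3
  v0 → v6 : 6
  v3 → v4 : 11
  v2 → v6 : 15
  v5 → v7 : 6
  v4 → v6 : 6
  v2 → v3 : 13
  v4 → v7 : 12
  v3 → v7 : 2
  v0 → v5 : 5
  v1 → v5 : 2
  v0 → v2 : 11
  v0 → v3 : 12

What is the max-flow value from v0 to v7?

18

Augment v0→v3→v7: bottleneck 2, flow now 2.
Augment v0→v5→v7: bottleneck 5, flow now 7.
Augment v0→v3→v4→v7: bottleneck 10, flow now 17.
Augment v0→v2→v3→v4→v7: bottleneck 1, flow now 18.
No augmenting path remains; maximum flow = 18.
In the residual graph, reachable from v0: {v0, v2, v3, v6}.
Min-cut edges: v0→v5 (5), v3→v4 (11), v3→v7 (2); capacity 5 + 11 + 2 = 18.
This cut is saturated, so no flow can exceed 18.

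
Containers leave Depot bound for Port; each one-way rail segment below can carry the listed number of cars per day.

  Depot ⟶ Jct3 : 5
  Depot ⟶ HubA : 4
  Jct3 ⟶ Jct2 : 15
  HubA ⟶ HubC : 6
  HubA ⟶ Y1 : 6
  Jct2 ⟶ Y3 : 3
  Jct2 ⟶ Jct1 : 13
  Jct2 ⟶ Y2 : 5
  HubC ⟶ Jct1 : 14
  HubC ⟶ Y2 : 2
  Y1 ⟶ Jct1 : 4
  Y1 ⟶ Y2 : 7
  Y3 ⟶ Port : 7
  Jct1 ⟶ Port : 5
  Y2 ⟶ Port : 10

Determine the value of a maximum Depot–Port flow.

Augment Depot→Jct3→Jct2→Y3→Port: bottleneck 3, flow now 3.
Augment Depot→Jct3→Jct2→Jct1→Port: bottleneck 2, flow now 5.
Augment Depot→HubA→HubC→Jct1→Port: bottleneck 3, flow now 8.
Augment Depot→HubA→HubC→Y2→Port: bottleneck 1, flow now 9.
No augmenting path remains; maximum flow = 9.
In the residual graph, reachable from Depot: {Depot}.
Min-cut edges: Depot→Jct3 (5), Depot→HubA (4); capacity 5 + 4 = 9.
This cut is saturated, so no flow can exceed 9.

9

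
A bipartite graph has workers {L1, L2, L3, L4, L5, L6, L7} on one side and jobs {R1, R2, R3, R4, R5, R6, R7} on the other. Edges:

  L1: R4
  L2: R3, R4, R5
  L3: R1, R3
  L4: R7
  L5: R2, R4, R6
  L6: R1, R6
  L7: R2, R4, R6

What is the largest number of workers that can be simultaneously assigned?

Unit-capacity flow: source→left, listed edges, right→sink; max matching = max flow.
Augmenting path L1→R4 (+1); matched 1.
Augmenting path L2→R3 (+1); matched 2.
Augmenting path L3→R1 (+1); matched 3.
Augmenting path L4→R7 (+1); matched 4.
Augmenting path L5→R2 (+1); matched 5.
Augmenting path L6→R6 (+1); matched 6.
Augmenting path L7→R6→L6→R1→L3→R3→L2→R5 (+1); matched 7.
No augmenting path remains; maximum matching = 7.
König certificate: {L1, L2, L3, L4, L5, L6, L7} is a vertex cover of size 7 (every listed pair touches it), so no matching can be larger.

7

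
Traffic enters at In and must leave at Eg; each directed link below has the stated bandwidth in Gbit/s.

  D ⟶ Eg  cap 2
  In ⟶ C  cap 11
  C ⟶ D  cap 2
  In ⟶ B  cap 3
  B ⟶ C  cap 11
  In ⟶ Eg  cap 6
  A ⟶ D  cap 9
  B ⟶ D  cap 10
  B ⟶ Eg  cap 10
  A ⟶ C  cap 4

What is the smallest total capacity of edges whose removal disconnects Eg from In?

11

Augment In→Eg: bottleneck 6, flow now 6.
Augment In→B→Eg: bottleneck 3, flow now 9.
Augment In→C→D→Eg: bottleneck 2, flow now 11.
No augmenting path remains; maximum flow = 11.
By max-flow min-cut, the minimum cut capacity equals the max flow.
In the residual graph, reachable from In: {In, C}.
Min-cut edges: In→B (3), In→Eg (6), C→D (2); capacity 3 + 6 + 2 = 11.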